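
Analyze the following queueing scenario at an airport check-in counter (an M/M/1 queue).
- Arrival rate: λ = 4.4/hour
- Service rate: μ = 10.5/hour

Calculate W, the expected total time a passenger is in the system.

First, compute utilization: ρ = λ/μ = 4.4/10.5 = 0.4190
For M/M/1: W = 1/(μ-λ)
W = 1/(10.5-4.4) = 1/6.10
W = 0.1639 hours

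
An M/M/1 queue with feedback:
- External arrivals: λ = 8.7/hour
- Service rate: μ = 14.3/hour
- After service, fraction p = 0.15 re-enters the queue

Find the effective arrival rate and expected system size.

Effective arrival rate: λ_eff = λ/(1-p) = 8.7/(1-0.15) = 8.7/0.85 = 10.2353
ρ = λ_eff/μ = 10.2353/14.3 = 0.715755
L = ρ/(1-ρ) = 0.715755/(1-0.715755) = 2.5181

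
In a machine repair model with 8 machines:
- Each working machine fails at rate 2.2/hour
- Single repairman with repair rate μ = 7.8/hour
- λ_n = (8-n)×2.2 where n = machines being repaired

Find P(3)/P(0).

P(3)/P(0) = ∏_{i=0}^{3-1} λ_i/μ_{i+1}
= (8-0)×2.2/7.8 × (8-1)×2.2/7.8 × (8-2)×2.2/7.8
= 7.5392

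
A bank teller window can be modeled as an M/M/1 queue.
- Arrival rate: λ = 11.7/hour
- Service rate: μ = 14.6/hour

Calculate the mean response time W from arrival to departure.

First, compute utilization: ρ = λ/μ = 11.7/14.6 = 0.8014
For M/M/1: W = 1/(μ-λ)
W = 1/(14.6-11.7) = 1/2.90
W = 0.3448 hours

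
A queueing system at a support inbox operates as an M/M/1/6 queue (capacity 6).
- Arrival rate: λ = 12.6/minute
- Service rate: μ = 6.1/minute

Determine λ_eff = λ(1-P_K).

ρ = λ/μ = 12.6/6.1 = 2.06557
P₀ = (1-ρ)/(1-ρ^(K+1)) = (1-2.06557)/(1-2.06557^7) = -1.0656/-159.4277 = 0.006684
P_K = P₀×ρ^K = 0.006684 × 2.06557^6 = 0.006684 × 77.6675 = 0.5191
λ_eff = λ(1-P_K) = 12.6 × (1 - 0.51911) = 12.6 × 0.48089 = 6.0592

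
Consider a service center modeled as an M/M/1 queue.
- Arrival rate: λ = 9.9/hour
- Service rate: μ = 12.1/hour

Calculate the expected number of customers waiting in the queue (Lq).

ρ = λ/μ = 9.9/12.1 = 0.8182
For M/M/1: Lq = λ²/(μ(μ-λ))
Lq = 98.01/(12.1 × 2.20)
Lq = 3.6818 customers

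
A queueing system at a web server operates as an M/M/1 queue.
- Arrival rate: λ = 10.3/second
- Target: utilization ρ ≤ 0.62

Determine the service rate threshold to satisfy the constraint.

ρ = λ/μ, so μ = λ/ρ
μ ≥ 10.3/0.62 = 16.6129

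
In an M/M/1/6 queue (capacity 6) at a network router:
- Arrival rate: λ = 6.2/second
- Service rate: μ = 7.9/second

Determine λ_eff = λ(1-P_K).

ρ = λ/μ = 6.2/7.9 = 0.7848
P₀ = (1-ρ)/(1-ρ^(K+1)) = (1-0.7848)/(1-0.7848^7) = 0.2152/0.8166 = 0.2635
P_K = P₀×ρ^K = 0.26352 × 0.7848^6 = 0.26352 × 0.23364 = 0.06157
λ_eff = λ(1-P_K) = 6.2 × (1 - 0.061573) = 6.2 × 0.938427 = 5.8182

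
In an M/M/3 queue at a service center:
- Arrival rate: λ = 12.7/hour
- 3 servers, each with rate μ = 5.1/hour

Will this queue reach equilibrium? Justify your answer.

Stability requires ρ = λ/(cμ) < 1
ρ = 12.7/(3 × 5.1) = 12.7/15.30 = 0.8301
Since 0.8301 < 1, the system is STABLE.
The servers are busy 83.01% of the time.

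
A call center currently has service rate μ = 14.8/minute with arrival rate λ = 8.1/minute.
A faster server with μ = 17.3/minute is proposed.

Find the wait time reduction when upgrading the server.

System 1: ρ₁ = 8.1/14.8 = 0.5473, W₁ = 1/(14.8-8.1) = 0.14925
System 2: ρ₂ = 8.1/17.3 = 0.4682, W₂ = 1/(17.3-8.1) = 0.10870
Improvement: (W₁-W₂)/W₁ = (0.14925-0.10870)/0.14925 = 27.17%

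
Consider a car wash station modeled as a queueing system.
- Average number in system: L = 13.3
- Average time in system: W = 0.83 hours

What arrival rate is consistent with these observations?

Little's Law: L = λW, so λ = L/W
λ = 13.3/0.83 = 16.0241 cars/hour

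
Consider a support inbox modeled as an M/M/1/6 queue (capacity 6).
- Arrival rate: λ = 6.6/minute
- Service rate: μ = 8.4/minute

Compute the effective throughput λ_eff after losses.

ρ = λ/μ = 6.6/8.4 = 0.7857
P₀ = (1-ρ)/(1-ρ^(K+1)) = (1-0.7857)/(1-0.7857^7) = 0.2143/0.8152 = 0.2629
P_K = P₀×ρ^K = 0.26289 × 0.7857^6 = 0.26289 × 0.23526 = 0.06185
λ_eff = λ(1-P_K) = 6.6 × (1 - 0.06185) = 6.6 × 0.93815 = 6.1918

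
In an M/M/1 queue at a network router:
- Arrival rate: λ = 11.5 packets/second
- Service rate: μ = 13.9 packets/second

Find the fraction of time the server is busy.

Server utilization: ρ = λ/μ
ρ = 11.5/13.9 = 0.8273
The server is busy 82.73% of the time.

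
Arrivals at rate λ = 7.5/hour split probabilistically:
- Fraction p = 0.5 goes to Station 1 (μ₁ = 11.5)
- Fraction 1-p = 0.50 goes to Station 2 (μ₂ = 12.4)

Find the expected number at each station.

Effective rates: λ₁ = 7.5×0.5 = 3.75, λ₂ = 7.5×0.50 = 3.75
Station 1: ρ₁ = 3.75/11.5 = 0.3261, L₁ = ρ₁/(1-ρ₁) = 0.3261/(1-0.3261) = 0.4839
Station 2: ρ₂ = 3.75/12.4 = 0.3024, L₂ = ρ₂/(1-ρ₂) = 0.3024/(1-0.3024) = 0.4335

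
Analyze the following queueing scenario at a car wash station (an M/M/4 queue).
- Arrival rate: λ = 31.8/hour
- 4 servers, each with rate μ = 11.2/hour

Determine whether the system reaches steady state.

Stability requires ρ = λ/(cμ) < 1
ρ = 31.8/(4 × 11.2) = 31.8/44.80 = 0.7098
Since 0.7098 < 1, the system is STABLE.
The servers are busy 70.98% of the time.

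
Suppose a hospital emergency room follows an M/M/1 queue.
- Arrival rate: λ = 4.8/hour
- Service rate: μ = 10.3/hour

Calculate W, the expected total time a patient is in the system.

First, compute utilization: ρ = λ/μ = 4.8/10.3 = 0.4660
For M/M/1: W = 1/(μ-λ)
W = 1/(10.3-4.8) = 1/5.50
W = 0.1818 hours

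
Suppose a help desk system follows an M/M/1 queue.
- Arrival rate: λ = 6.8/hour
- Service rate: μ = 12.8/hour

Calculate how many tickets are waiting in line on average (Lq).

ρ = λ/μ = 6.8/12.8 = 0.5312
For M/M/1: Lq = λ²/(μ(μ-λ))
Lq = 46.24/(12.8 × 6.00)
Lq = 0.6021 tickets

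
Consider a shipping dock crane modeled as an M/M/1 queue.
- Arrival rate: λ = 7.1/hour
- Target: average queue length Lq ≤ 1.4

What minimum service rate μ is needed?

For M/M/1: Lq = λ²/(μ(μ-λ))
Need Lq ≤ 1.4, i.e. μ(μ-λ) ≥ λ²/1.4
μ² - 7.1μ - 50.41/1.4 ≥ 0  →  μ² - 7.1μ - 36.00714 ≥ 0
Quadratic formula (positive root): μ = [λ + √(λ² + 4×36.00714)]/2
Discriminant: 50.41 + 4×36.00714 = 194.4386, √194.4386 = 13.9441
μ ≥ (7.1 + 13.9441)/2 = 10.5221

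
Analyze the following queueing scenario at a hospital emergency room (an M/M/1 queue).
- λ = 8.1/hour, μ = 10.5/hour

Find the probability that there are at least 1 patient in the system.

ρ = λ/μ = 8.1/10.5 = 0.7714
P(N ≥ n) = ρⁿ
P(N ≥ 1) = 0.7714^1
P(N ≥ 1) = 0.7714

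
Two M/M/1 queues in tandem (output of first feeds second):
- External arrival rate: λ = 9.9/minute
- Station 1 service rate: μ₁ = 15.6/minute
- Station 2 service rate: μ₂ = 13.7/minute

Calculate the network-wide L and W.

By Jackson's theorem, each station behaves as independent M/M/1.
Station 1: ρ₁ = 9.9/15.6 = 0.6346, L₁ = ρ₁/(1-ρ₁) = λ/(μ₁-λ) = 9.9/5.70 = 1.7368
Station 2: ρ₂ = 9.9/13.7 = 0.7226, L₂ = ρ₂/(1-ρ₂) = λ/(μ₂-λ) = 9.9/3.80 = 2.6053
Total: L = L₁ + L₂ = 1.7368 + 2.6053 = 4.3421
W = L/λ = 4.3421/9.9 = 0.4386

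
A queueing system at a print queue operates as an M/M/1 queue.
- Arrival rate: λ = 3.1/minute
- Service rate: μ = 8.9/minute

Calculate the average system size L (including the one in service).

ρ = λ/μ = 3.1/8.9 = 0.3483
For M/M/1: L = λ/(μ-λ)
L = 3.1/(8.9-3.1) = 3.1/5.80
L = 0.5345 jobs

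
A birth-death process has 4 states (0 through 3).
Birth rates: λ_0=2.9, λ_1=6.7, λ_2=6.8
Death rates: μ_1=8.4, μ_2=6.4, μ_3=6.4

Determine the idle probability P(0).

Ratios P(n)/P(0) = (λ₀···λₙ₋₁)/(μ₁···μₙ):
P(1)/P(0) = (2.9)/(8.4) = 0.34524
P(2)/P(0) = (2.9×6.7)/(8.4×6.4) = 0.36142
P(3)/P(0) = (2.9×6.7×6.8)/(8.4×6.4×6.4) = 0.38401

Normalization: ∑ P(n) = 1
P(0) × (1.0000 + 0.34524 + 0.36142 + 0.38401) = 1
P(0) × 2.0907 = 1
P(0) = 1/2.0907 = 0.4783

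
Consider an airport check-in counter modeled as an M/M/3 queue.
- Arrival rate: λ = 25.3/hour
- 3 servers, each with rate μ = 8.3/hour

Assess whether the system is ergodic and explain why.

Stability requires ρ = λ/(cμ) < 1
ρ = 25.3/(3 × 8.3) = 25.3/24.90 = 1.0161
Since 1.0161 ≥ 1, the system is UNSTABLE.
Need c > λ/μ = 25.3/8.3 = 3.05.
Minimum servers needed: c = 4.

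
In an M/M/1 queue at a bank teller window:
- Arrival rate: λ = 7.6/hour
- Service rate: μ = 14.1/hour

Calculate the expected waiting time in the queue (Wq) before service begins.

First, compute utilization: ρ = λ/μ = 7.6/14.1 = 0.5390
For M/M/1: Wq = λ/(μ(μ-λ))
Wq = 7.6/(14.1 × (14.1-7.6))
Wq = 7.6/(14.1 × 6.50)
Wq = 0.08292 hours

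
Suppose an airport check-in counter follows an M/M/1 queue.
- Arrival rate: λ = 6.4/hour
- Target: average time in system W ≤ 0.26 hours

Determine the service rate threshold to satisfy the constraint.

For M/M/1: W = 1/(μ-λ)
Need W ≤ 0.26, so 1/(μ-λ) ≤ 0.26
μ - λ ≥ 1/0.26 = 3.8462
μ ≥ 6.4 + 3.8462 = 10.2462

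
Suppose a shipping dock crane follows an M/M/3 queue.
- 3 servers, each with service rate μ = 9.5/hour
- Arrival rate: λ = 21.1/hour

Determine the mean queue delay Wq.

Traffic intensity: ρ = λ/(cμ) = 21.1/(3×9.5) = 0.7404
Since ρ = 0.7404 < 1, system is stable.
Offered load a = λ/μ = cρ = 21.1/9.5 = 2.2211
P₀ = [ Σₙ₌₀^2 aⁿ/n! + a^3/(3!(1-ρ)) ]⁻¹
Σ = a^0/0! + a^1/1! + a^2/2! = 1.0000 + 2.2211 + 2.4665 = 5.6876
a^3/(3!(1-ρ)) = 10.9566/(6 × 0.259649) = 7.0330
P₀ = 1/(5.6876 + 7.0330) = 0.07861
Lq = P₀·a^3·ρ / (3!(1-ρ)²) = 0.0786129 × 10.9566 × 0.740351 / (6 × 0.0674177) = 1.5765
Wq = Lq/λ = 1.57646/21.1 = 0.07471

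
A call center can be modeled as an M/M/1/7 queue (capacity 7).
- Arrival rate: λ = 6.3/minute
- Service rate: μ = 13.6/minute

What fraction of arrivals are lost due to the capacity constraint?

ρ = λ/μ = 6.3/13.6 = 0.46324
P₀ = (1-ρ)/(1-ρ^(K+1)) = (1-0.46324)/(1-0.46324^8) = 0.5368/0.9979 = 0.5379
P_K = P₀×ρ^K = 0.53790 × 0.46324^7 = 0.53790 × 0.0045776 = 0.002462
Blocking probability = 0.25%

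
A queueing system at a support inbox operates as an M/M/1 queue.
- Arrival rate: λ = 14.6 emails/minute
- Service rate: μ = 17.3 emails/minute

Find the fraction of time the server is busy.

Server utilization: ρ = λ/μ
ρ = 14.6/17.3 = 0.8439
The server is busy 84.39% of the time.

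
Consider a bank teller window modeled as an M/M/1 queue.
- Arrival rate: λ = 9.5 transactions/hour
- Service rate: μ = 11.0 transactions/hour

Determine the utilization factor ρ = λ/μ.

Server utilization: ρ = λ/μ
ρ = 9.5/11.0 = 0.8636
The server is busy 86.36% of the time.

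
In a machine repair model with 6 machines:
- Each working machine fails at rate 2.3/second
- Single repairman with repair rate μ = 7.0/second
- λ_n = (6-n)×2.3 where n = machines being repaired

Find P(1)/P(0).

P(1)/P(0) = ∏_{i=0}^{1-1} λ_i/μ_{i+1}
= (6-0)×2.3/7.0
= 1.9714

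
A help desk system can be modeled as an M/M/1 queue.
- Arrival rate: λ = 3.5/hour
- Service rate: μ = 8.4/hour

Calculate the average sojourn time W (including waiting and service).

First, compute utilization: ρ = λ/μ = 3.5/8.4 = 0.4167
For M/M/1: W = 1/(μ-λ)
W = 1/(8.4-3.5) = 1/4.90
W = 0.2041 hours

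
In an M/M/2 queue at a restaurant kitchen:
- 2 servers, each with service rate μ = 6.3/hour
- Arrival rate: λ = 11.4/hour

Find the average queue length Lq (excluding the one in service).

Traffic intensity: ρ = λ/(cμ) = 11.4/(2×6.3) = 0.9048
Since ρ = 0.9048 < 1, system is stable.
Offered load a = λ/μ = cρ = 11.4/6.3 = 1.8095
P₀ = [ Σₙ₌₀^1 aⁿ/n! + a^2/(2!(1-ρ)) ]⁻¹
Σ = a^0/0! + a^1/1! = 1.0000 + 1.8095 = 2.8095
a^2/(2!(1-ρ)) = 3.27438/(2 × 0.0952381) = 17.1905
P₀ = 1/(2.8095 + 17.1905) = 0.05000
Lq = P₀·a^2·ρ / (2!(1-ρ)²) = 0.050000 × 3.2744 × 0.90476 / (2 × 0.0090703) = 8.1655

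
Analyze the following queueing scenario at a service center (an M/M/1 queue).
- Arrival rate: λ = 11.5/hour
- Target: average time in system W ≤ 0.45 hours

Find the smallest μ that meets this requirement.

For M/M/1: W = 1/(μ-λ)
Need W ≤ 0.45, so 1/(μ-λ) ≤ 0.45
μ - λ ≥ 1/0.45 = 2.2222
μ ≥ 11.5 + 2.2222 = 13.7222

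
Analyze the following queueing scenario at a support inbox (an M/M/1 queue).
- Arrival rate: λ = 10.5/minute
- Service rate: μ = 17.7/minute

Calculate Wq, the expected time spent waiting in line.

First, compute utilization: ρ = λ/μ = 10.5/17.7 = 0.5932
For M/M/1: Wq = λ/(μ(μ-λ))
Wq = 10.5/(17.7 × (17.7-10.5))
Wq = 10.5/(17.7 × 7.20)
Wq = 0.08239 minutes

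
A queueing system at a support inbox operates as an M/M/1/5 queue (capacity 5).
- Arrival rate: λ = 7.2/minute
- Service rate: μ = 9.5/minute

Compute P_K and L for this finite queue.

ρ = λ/μ = 7.2/9.5 = 0.7579
P₀ = (1-ρ)/(1-ρ^(K+1)) = (1-0.7579)/(1-0.7579^6) = 0.2421/0.8105 = 0.2987
P_K = P₀×ρ^K = 0.2987 × 0.7579^5 = 0.2987 × 0.2501 = 0.07470
Blocking probability P_5 = 0.07470 (7.47%)
L = ρ[1 - (K+1)ρ^K + Kρ^(K+1)] / [(1-ρ)(1-ρ^(K+1))]
L = 0.7579 × (1 - 6×0.250069 + 5×0.189527) / ((1 - 0.7579) × (1 - 0.189527)) = 1.7274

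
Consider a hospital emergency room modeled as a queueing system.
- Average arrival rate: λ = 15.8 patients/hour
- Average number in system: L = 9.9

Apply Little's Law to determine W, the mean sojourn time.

Little's Law: L = λW, so W = L/λ
W = 9.9/15.8 = 0.6266 hours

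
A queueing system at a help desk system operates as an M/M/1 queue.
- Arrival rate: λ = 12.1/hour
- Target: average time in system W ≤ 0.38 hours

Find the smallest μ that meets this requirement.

For M/M/1: W = 1/(μ-λ)
Need W ≤ 0.38, so 1/(μ-λ) ≤ 0.38
μ - λ ≥ 1/0.38 = 2.6316
μ ≥ 12.1 + 2.6316 = 14.7316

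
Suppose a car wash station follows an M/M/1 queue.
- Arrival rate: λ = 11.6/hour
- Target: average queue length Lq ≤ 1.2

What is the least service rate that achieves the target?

For M/M/1: Lq = λ²/(μ(μ-λ))
Need Lq ≤ 1.2, i.e. μ(μ-λ) ≥ λ²/1.2
μ² - 11.6μ - 134.56/1.2 ≥ 0  →  μ² - 11.6μ - 112.13333 ≥ 0
Quadratic formula (positive root): μ = [λ + √(λ² + 4×112.13333)]/2
Discriminant: 134.56 + 4×112.13333 = 583.0933, √583.0933 = 24.1473
μ ≥ (11.6 + 24.1473)/2 = 17.8737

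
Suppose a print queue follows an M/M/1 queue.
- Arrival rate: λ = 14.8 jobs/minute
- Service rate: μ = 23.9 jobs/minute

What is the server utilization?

Server utilization: ρ = λ/μ
ρ = 14.8/23.9 = 0.6192
The server is busy 61.92% of the time.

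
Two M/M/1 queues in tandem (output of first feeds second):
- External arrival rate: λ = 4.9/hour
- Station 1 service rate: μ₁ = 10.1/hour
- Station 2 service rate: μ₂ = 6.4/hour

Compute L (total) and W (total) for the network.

By Jackson's theorem, each station behaves as independent M/M/1.
Station 1: ρ₁ = 4.9/10.1 = 0.4851, L₁ = ρ₁/(1-ρ₁) = λ/(μ₁-λ) = 4.9/5.20 = 0.9423
Station 2: ρ₂ = 4.9/6.4 = 0.7656, L₂ = ρ₂/(1-ρ₂) = λ/(μ₂-λ) = 4.9/1.50 = 3.2667
Total: L = L₁ + L₂ = 0.9423 + 3.2667 = 4.2090
W = L/λ = 4.2090/4.9 = 0.8590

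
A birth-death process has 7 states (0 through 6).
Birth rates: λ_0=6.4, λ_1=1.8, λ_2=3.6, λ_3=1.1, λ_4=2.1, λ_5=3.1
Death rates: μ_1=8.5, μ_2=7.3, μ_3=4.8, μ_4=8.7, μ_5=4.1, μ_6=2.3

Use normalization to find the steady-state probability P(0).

Ratios P(n)/P(0) = (λ₀···λₙ₋₁)/(μ₁···μₙ):
P(1)/P(0) = (6.4)/(8.5) = 0.7529
P(2)/P(0) = (6.4×1.8)/(8.5×7.3) = 0.1857
P(3)/P(0) = (6.4×1.8×3.6)/(8.5×7.3×4.8) = 0.1392
P(4)/P(0) = (6.4×1.8×3.6×1.1)/(8.5×7.3×4.8×8.7) = 0.01761
P(5)/P(0) = (6.4×1.8×3.6×1.1×2.1)/(8.5×7.3×4.8×8.7×4.1) = 0.009017
P(6)/P(0) = (6.4×1.8×3.6×1.1×2.1×3.1)/(8.5×7.3×4.8×8.7×4.1×2.3) = 0.01215

Normalization: ∑ P(n) = 1
P(0) × (1.0000 + 0.7529 + 0.1857 + 0.1392 + 0.01761 + 0.009017 + 0.01215) = 1
P(0) × 2.1166 = 1
P(0) = 1/2.1166 = 0.4725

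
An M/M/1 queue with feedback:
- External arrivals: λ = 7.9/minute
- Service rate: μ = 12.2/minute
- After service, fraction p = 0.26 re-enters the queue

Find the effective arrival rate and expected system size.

Effective arrival rate: λ_eff = λ/(1-p) = 7.9/(1-0.26) = 7.9/0.74 = 10.675676
ρ = λ_eff/μ = 10.675676/12.2 = 0.875055
L = ρ/(1-ρ) = 0.875055/(1-0.875055) = 7.0035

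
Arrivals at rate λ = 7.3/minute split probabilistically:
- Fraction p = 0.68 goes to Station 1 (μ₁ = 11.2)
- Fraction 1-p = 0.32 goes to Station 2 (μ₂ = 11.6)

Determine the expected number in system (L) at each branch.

Effective rates: λ₁ = 7.3×0.68 = 4.964, λ₂ = 7.3×0.32 = 2.336
Station 1: ρ₁ = 4.964/11.2 = 0.4432, L₁ = ρ₁/(1-ρ₁) = 0.4432/(1-0.4432) = 0.7960
Station 2: ρ₂ = 2.336/11.6 = 0.2014, L₂ = ρ₂/(1-ρ₂) = 0.2014/(1-0.2014) = 0.2522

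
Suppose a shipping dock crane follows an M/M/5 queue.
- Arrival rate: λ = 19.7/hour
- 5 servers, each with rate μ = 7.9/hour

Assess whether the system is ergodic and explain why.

Stability requires ρ = λ/(cμ) < 1
ρ = 19.7/(5 × 7.9) = 19.7/39.50 = 0.4987
Since 0.4987 < 1, the system is STABLE.
The servers are busy 49.87% of the time.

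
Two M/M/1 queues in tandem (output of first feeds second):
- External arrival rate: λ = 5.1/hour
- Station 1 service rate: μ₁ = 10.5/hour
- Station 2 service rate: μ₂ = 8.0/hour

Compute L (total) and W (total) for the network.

By Jackson's theorem, each station behaves as independent M/M/1.
Station 1: ρ₁ = 5.1/10.5 = 0.4857, L₁ = ρ₁/(1-ρ₁) = λ/(μ₁-λ) = 5.1/5.40 = 0.944444
Station 2: ρ₂ = 5.1/8.0 = 0.6375, L₂ = ρ₂/(1-ρ₂) = λ/(μ₂-λ) = 5.1/2.90 = 1.75862
Total: L = L₁ + L₂ = 0.944444 + 1.75862 = 2.7031
W = L/λ = 2.7031/5.1 = 0.5300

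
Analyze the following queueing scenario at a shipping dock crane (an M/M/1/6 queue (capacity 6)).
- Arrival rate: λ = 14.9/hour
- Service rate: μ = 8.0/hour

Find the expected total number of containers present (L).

ρ = λ/μ = 14.9/8.0 = 1.8625
P₀ = (1-ρ)/(1-ρ^(K+1)) = (1-1.8625)/(1-1.8625^7) = -0.8625/-76.7453 = 0.01124
P_K = P₀×ρ^K = 0.011238 × 1.8625^6 = 0.011238 × 41.7424 = 0.4691
L = ρ[1 - (K+1)ρ^K + Kρ^(K+1)] / [(1-ρ)(1-ρ^(K+1))]
L = 1.8625 × (1 - 7×41.7424 + 6×77.7453) / ((1 - 1.8625) × (1 - 77.7453)) = 4.9318 containers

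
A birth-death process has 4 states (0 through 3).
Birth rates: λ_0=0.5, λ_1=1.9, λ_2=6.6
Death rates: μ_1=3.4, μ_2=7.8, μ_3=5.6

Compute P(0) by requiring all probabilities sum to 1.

Ratios P(n)/P(0) = (λ₀···λₙ₋₁)/(μ₁···μₙ):
P(1)/P(0) = (0.5)/(3.4) = 0.1471
P(2)/P(0) = (0.5×1.9)/(3.4×7.8) = 0.03582
P(3)/P(0) = (0.5×1.9×6.6)/(3.4×7.8×5.6) = 0.04222

Normalization: ∑ P(n) = 1
P(0) × (1.0000 + 0.1471 + 0.03582 + 0.04222) = 1
P(0) × 1.2251 = 1
P(0) = 1/1.2251 = 0.8163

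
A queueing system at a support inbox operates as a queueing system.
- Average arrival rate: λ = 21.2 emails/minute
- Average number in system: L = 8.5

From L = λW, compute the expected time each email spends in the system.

Little's Law: L = λW, so W = L/λ
W = 8.5/21.2 = 0.4009 minutes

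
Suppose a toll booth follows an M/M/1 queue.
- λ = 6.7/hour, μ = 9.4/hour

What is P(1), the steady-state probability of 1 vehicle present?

ρ = λ/μ = 6.7/9.4 = 0.7128
P(n) = (1-ρ)ρⁿ
P(1) = (1-0.7128) × 0.7128^1
P(1) = 0.2872 × 0.7128
P(1) = 0.2047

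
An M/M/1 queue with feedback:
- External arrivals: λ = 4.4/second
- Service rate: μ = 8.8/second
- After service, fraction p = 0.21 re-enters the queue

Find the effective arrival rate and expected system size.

Effective arrival rate: λ_eff = λ/(1-p) = 4.4/(1-0.21) = 4.4/0.79 = 5.5696
ρ = λ_eff/μ = 5.5696/8.8 = 0.6329
L = ρ/(1-ρ) = 0.6329/(1-0.6329) = 1.7241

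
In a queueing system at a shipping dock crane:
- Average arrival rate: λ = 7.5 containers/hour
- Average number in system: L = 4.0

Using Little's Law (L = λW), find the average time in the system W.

Little's Law: L = λW, so W = L/λ
W = 4.0/7.5 = 0.5333 hours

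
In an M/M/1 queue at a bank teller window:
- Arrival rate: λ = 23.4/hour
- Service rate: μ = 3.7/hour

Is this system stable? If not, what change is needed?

Stability requires ρ = λ/(cμ) < 1
ρ = 23.4/(1 × 3.7) = 23.4/3.70 = 6.3243
Since 6.3243 ≥ 1, the system is UNSTABLE.
Queue grows without bound. Need μ > λ = 23.4.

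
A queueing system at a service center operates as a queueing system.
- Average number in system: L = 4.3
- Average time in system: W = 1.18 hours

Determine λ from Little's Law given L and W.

Little's Law: L = λW, so λ = L/W
λ = 4.3/1.18 = 3.6441 customers/hour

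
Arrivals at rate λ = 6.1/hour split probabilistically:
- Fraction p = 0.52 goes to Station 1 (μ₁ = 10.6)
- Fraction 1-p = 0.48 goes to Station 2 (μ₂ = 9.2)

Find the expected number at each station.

Effective rates: λ₁ = 6.1×0.52 = 3.172, λ₂ = 6.1×0.48 = 2.928
Station 1: ρ₁ = 3.172/10.6 = 0.29925, L₁ = ρ₁/(1-ρ₁) = 0.29925/(1-0.29925) = 0.4270
Station 2: ρ₂ = 2.928/9.2 = 0.31826, L₂ = ρ₂/(1-ρ₂) = 0.31826/(1-0.31826) = 0.4668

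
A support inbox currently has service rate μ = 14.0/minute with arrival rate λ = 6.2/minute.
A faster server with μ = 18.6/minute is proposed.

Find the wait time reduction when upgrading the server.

System 1: ρ₁ = 6.2/14.0 = 0.4429, W₁ = 1/(14.0-6.2) = 0.12821
System 2: ρ₂ = 6.2/18.6 = 0.3333, W₂ = 1/(18.6-6.2) = 0.080645
Improvement: (W₁-W₂)/W₁ = (0.12821-0.080645)/0.12821 = 37.10%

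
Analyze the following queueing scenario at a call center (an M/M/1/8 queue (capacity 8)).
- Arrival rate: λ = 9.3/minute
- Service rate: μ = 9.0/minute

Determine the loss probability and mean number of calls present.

ρ = λ/μ = 9.3/9.0 = 1.033333
P₀ = (1-ρ)/(1-ρ^(K+1)) = (1-1.033333)/(1-1.033333^9) = -0.033333/-0.34327 = 0.09710
P_K = P₀×ρ^K = 0.09710 × 1.033333^8 = 0.09710 × 1.2999 = 0.1262
Blocking probability P_8 = 0.1262 (12.62%)
L = ρ[1 - (K+1)ρ^K + Kρ^(K+1)] / [(1-ρ)(1-ρ^(K+1))]
L = 1.033333 × (1 - 9×1.2999373 + 8×1.3432681) / ((1 - 1.033333) × (1 - 1.3432681)) = 4.2183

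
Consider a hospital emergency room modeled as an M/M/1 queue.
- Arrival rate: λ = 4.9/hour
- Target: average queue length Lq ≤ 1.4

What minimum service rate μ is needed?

For M/M/1: Lq = λ²/(μ(μ-λ))
Need Lq ≤ 1.4, i.e. μ(μ-λ) ≥ λ²/1.4
μ² - 4.9μ - 24.01/1.4 ≥ 0  →  μ² - 4.9μ - 17.1500 ≥ 0
Quadratic formula (positive root): μ = [λ + √(λ² + 4×17.1500)]/2
Discriminant: 24.01 + 4×17.1500 = 92.6100, √92.6100 = 9.6234
μ ≥ (4.9 + 9.6234)/2 = 7.2617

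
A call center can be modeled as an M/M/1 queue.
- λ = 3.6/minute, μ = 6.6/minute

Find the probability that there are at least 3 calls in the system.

ρ = λ/μ = 3.6/6.6 = 0.5455
P(N ≥ n) = ρⁿ
P(N ≥ 3) = 0.5455^3
P(N ≥ 3) = 0.1623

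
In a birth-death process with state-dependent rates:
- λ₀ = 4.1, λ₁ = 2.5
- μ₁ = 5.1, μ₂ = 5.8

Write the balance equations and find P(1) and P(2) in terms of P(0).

Balance equations:
State 0: λ₀P₀ = μ₁P₁ → P₁ = (λ₀/μ₁)P₀ = (4.1/5.1)P₀ = 0.8039P₀
State 1: P₂ = (λ₀λ₁)/(μ₁μ₂)P₀ = (4.1×2.5)/(5.1×5.8)P₀ = 0.3465P₀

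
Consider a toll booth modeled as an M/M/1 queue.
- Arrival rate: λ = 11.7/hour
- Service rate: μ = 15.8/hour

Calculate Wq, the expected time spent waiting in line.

First, compute utilization: ρ = λ/μ = 11.7/15.8 = 0.7405
For M/M/1: Wq = λ/(μ(μ-λ))
Wq = 11.7/(15.8 × (15.8-11.7))
Wq = 11.7/(15.8 × 4.10)
Wq = 0.1806 hours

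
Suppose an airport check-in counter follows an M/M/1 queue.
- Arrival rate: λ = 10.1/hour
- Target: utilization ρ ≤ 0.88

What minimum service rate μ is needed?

ρ = λ/μ, so μ = λ/ρ
μ ≥ 10.1/0.88 = 11.4773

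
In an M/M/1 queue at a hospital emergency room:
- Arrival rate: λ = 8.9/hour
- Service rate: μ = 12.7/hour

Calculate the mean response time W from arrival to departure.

First, compute utilization: ρ = λ/μ = 8.9/12.7 = 0.7008
For M/M/1: W = 1/(μ-λ)
W = 1/(12.7-8.9) = 1/3.80
W = 0.2632 hours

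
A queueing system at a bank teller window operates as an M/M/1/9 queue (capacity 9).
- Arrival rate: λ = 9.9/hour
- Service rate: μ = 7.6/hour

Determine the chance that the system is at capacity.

ρ = λ/μ = 9.9/7.6 = 1.30263
P₀ = (1-ρ)/(1-ρ^(K+1)) = (1-1.30263)/(1-1.30263^10) = -0.3026/-13.0673 = 0.02316
P_K = P₀×ρ^K = 0.02316 × 1.30263^9 = 0.02316 × 10.7992 = 0.2501
Blocking probability = 25.01%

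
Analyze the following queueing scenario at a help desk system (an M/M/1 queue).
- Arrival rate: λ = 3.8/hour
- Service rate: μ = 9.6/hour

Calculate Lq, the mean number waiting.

ρ = λ/μ = 3.8/9.6 = 0.3958
For M/M/1: Lq = λ²/(μ(μ-λ))
Lq = 14.44/(9.6 × 5.80)
Lq = 0.2593 tickets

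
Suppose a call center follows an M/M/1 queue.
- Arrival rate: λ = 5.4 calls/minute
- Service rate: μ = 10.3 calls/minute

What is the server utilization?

Server utilization: ρ = λ/μ
ρ = 5.4/10.3 = 0.5243
The server is busy 52.43% of the time.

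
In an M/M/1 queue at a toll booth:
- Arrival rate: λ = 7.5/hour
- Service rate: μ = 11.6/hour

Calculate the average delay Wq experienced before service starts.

First, compute utilization: ρ = λ/μ = 7.5/11.6 = 0.6466
For M/M/1: Wq = λ/(μ(μ-λ))
Wq = 7.5/(11.6 × (11.6-7.5))
Wq = 7.5/(11.6 × 4.10)
Wq = 0.1577 hours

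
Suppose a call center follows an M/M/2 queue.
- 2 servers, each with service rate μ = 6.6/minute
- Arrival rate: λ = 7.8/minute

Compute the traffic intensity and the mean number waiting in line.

Traffic intensity: ρ = λ/(cμ) = 7.8/(2×6.6) = 0.5909
Since ρ = 0.5909 < 1, system is stable.
Offered load a = λ/μ = cρ = 7.8/6.6 = 1.1818
P₀ = [ Σₙ₌₀^1 aⁿ/n! + a^2/(2!(1-ρ)) ]⁻¹
Σ = a^0/0! + a^1/1! = 1.0000 + 1.1818 = 2.1818
a^2/(2!(1-ρ)) = 1.3967/(2 × 0.40909) = 1.7071
P₀ = 1/(2.1818 + 1.7071) = 0.2571
Lq = P₀·a^2·ρ / (2!(1-ρ)²) = 0.257143 × 1.39669 × 0.590909 / (2 × 0.167355) = 0.6341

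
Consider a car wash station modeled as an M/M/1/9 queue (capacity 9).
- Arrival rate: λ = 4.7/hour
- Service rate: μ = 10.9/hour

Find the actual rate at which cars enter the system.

ρ = λ/μ = 4.7/10.9 = 0.431193
P₀ = (1-ρ)/(1-ρ^(K+1)) = (1-0.431193)/(1-0.431193^10) = 0.5688/0.9998 = 0.5689
P_K = P₀×ρ^K = 0.5689 × 0.431193^9 = 0.5689 × 0.0005153 = 0.0002932
λ_eff = λ(1-P_K) = 4.7 × (1 - 0.0002932) = 4.7 × 0.9997 = 4.6986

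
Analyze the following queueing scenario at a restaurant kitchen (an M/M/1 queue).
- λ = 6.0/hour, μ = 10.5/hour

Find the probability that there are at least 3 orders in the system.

ρ = λ/μ = 6.0/10.5 = 0.5714
P(N ≥ n) = ρⁿ
P(N ≥ 3) = 0.5714^3
P(N ≥ 3) = 0.1866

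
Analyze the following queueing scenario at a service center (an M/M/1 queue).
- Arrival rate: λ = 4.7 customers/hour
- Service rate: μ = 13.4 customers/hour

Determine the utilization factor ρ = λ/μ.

Server utilization: ρ = λ/μ
ρ = 4.7/13.4 = 0.3507
The server is busy 35.07% of the time.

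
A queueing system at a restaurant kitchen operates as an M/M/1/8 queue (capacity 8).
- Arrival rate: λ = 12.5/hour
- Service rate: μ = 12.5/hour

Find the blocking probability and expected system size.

ρ = λ/μ = 12.5/12.5 = 1 exactly.
With ρ = 1 the usual (1-ρ)/(1-ρ^(K+1)) form is 0/0; instead every state 0..K is equally likely.
P₀ = 1/(K+1) = 1/9 = 0.1111
P_K = P₀×ρ^K = P₀ = 0.1111
Blocking probability P_8 = 0.1111 (11.11%)
L = K/2 = 8/2 = 4.0000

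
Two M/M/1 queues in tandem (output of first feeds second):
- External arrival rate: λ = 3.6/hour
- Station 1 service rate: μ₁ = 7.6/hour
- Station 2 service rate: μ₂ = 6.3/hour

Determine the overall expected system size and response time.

By Jackson's theorem, each station behaves as independent M/M/1.
Station 1: ρ₁ = 3.6/7.6 = 0.4737, L₁ = ρ₁/(1-ρ₁) = λ/(μ₁-λ) = 3.6/4.00 = 0.9000
Station 2: ρ₂ = 3.6/6.3 = 0.5714, L₂ = ρ₂/(1-ρ₂) = λ/(μ₂-λ) = 3.6/2.70 = 1.3333
Total: L = L₁ + L₂ = 0.9000 + 1.3333 = 2.2333
W = L/λ = 2.2333/3.6 = 0.6204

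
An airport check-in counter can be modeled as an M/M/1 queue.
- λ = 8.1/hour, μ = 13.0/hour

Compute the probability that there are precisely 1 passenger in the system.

ρ = λ/μ = 8.1/13.0 = 0.62308
P(n) = (1-ρ)ρⁿ
P(1) = (1-0.62308) × 0.62308^1
P(1) = 0.37692 × 0.62308
P(1) = 0.2349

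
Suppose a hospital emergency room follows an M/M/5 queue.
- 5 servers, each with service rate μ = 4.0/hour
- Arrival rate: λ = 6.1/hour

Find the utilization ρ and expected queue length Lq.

Traffic intensity: ρ = λ/(cμ) = 6.1/(5×4.0) = 0.3050
Since ρ = 0.3050 < 1, system is stable.
Offered load a = λ/μ = cρ = 6.1/4.0 = 1.5250
P₀ = [ Σₙ₌₀^4 aⁿ/n! + a^5/(5!(1-ρ)) ]⁻¹
Σ = a^0/0! + a^1/1! + a^2/2! + a^3/3! + a^4/4! = 1.0000 + 1.5250 + 1.1628 + 0.5911 + 0.2254 = 4.5043
a^5/(5!(1-ρ)) = 8.2480/(120 × 0.6950) = 0.09890
P₀ = 1/(4.5043 + 0.09890) = 0.2172
Lq = P₀·a^5·ρ / (5!(1-ρ)²) = 0.21724 × 8.2480 × 0.30500 / (120 × 0.48303) = 0.009428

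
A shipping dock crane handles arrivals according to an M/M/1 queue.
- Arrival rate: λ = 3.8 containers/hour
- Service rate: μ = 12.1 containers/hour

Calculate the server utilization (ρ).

Server utilization: ρ = λ/μ
ρ = 3.8/12.1 = 0.3140
The server is busy 31.40% of the time.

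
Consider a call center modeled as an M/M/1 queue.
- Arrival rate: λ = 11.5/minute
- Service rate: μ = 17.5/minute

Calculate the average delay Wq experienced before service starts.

First, compute utilization: ρ = λ/μ = 11.5/17.5 = 0.6571
For M/M/1: Wq = λ/(μ(μ-λ))
Wq = 11.5/(17.5 × (17.5-11.5))
Wq = 11.5/(17.5 × 6.00)
Wq = 0.1095 minutes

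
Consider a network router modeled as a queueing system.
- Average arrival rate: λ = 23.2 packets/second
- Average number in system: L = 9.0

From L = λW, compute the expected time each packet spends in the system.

Little's Law: L = λW, so W = L/λ
W = 9.0/23.2 = 0.3879 seconds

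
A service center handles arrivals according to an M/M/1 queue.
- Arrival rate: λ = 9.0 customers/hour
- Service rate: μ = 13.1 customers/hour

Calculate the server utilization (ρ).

Server utilization: ρ = λ/μ
ρ = 9.0/13.1 = 0.6870
The server is busy 68.70% of the time.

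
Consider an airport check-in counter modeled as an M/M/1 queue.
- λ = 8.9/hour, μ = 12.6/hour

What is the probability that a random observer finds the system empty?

ρ = λ/μ = 8.9/12.6 = 0.7063
P(0) = 1 - ρ = 1 - 0.7063 = 0.2937
The server is idle 29.37% of the time.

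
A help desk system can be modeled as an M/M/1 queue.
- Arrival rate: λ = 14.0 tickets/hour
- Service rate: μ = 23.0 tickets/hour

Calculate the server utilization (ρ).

Server utilization: ρ = λ/μ
ρ = 14.0/23.0 = 0.6087
The server is busy 60.87% of the time.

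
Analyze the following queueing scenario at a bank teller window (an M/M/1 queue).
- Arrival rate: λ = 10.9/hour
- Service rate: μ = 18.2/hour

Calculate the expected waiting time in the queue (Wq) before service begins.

First, compute utilization: ρ = λ/μ = 10.9/18.2 = 0.5989
For M/M/1: Wq = λ/(μ(μ-λ))
Wq = 10.9/(18.2 × (18.2-10.9))
Wq = 10.9/(18.2 × 7.30)
Wq = 0.08204 hours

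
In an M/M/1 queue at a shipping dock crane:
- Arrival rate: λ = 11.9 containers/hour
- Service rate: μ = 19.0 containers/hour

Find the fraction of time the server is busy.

Server utilization: ρ = λ/μ
ρ = 11.9/19.0 = 0.6263
The server is busy 62.63% of the time.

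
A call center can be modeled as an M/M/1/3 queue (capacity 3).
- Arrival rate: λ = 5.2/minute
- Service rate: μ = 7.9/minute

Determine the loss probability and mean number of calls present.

ρ = λ/μ = 5.2/7.9 = 0.6582
P₀ = (1-ρ)/(1-ρ^(K+1)) = (1-0.6582)/(1-0.6582^4) = 0.3418/0.8123 = 0.4208
P_K = P₀×ρ^K = 0.4208 × 0.6582^3 = 0.4208 × 0.2852 = 0.1200
Blocking probability P_3 = 0.1200 (12.00%)
L = ρ[1 - (K+1)ρ^K + Kρ^(K+1)] / [(1-ρ)(1-ρ^(K+1))]
L = 0.6582 × (1 - 4×0.28515 + 3×0.18769) / ((1 - 0.6582) × (1 - 0.18769)) = 1.0015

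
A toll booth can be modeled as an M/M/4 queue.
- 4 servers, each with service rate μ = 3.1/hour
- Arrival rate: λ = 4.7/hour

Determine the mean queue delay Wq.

Traffic intensity: ρ = λ/(cμ) = 4.7/(4×3.1) = 0.3790
Since ρ = 0.3790 < 1, system is stable.
Offered load a = λ/μ = cρ = 4.7/3.1 = 1.5161
P₀ = [ Σₙ₌₀^3 aⁿ/n! + a^4/(4!(1-ρ)) ]⁻¹
Σ = a^0/0! + a^1/1! + a^2/2! + a^3/3! = 1.00000 + 1.51613 + 1.14932 + 0.580841 = 4.2463
a^4/(4!(1-ρ)) = 5.2838/(24 × 0.6210) = 0.3545
P₀ = 1/(4.2463 + 0.3545) = 0.2174
Lq = P₀·a^4·ρ / (4!(1-ρ)²) = 0.2174 × 5.2838 × 0.3790 / (24 × 0.3856) = 0.04704
Wq = Lq/λ = 0.04704/4.7 = 0.01001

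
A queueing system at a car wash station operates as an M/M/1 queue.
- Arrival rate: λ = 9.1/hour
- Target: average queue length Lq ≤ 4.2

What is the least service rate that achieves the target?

For M/M/1: Lq = λ²/(μ(μ-λ))
Need Lq ≤ 4.2, i.e. μ(μ-λ) ≥ λ²/4.2
μ² - 9.1μ - 82.81/4.2 ≥ 0  →  μ² - 9.1μ - 19.71667 ≥ 0
Quadratic formula (positive root): μ = [λ + √(λ² + 4×19.71667)]/2
Discriminant: 82.81 + 4×19.71667 = 161.6767, √161.6767 = 12.7152
μ ≥ (9.1 + 12.7152)/2 = 10.9076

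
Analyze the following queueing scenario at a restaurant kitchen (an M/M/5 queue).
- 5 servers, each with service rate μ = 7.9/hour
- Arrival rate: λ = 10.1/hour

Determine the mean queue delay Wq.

Traffic intensity: ρ = λ/(cμ) = 10.1/(5×7.9) = 0.2557
Since ρ = 0.2557 < 1, system is stable.
Offered load a = λ/μ = cρ = 10.1/7.9 = 1.2785
P₀ = [ Σₙ₌₀^4 aⁿ/n! + a^5/(5!(1-ρ)) ]⁻¹
Σ = a^0/0! + a^1/1! + a^2/2! + a^3/3! + a^4/4! = 1.00000 + 1.27848 + 0.817257 + 0.348282 + 0.111318 = 3.5553
a^5/(5!(1-ρ)) = 3.4156/(120 × 0.7443) = 0.03824
P₀ = 1/(3.5553 + 0.03824) = 0.2783
Lq = P₀·a^5·ρ / (5!(1-ρ)²) = 0.2783 × 3.4156 × 0.2557 / (120 × 0.5540) = 0.003656
Wq = Lq/λ = 0.003656/10.1 = 0.0003620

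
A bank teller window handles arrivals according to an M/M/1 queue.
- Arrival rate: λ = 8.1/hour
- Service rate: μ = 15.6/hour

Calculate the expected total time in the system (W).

First, compute utilization: ρ = λ/μ = 8.1/15.6 = 0.5192
For M/M/1: W = 1/(μ-λ)
W = 1/(15.6-8.1) = 1/7.50
W = 0.1333 hours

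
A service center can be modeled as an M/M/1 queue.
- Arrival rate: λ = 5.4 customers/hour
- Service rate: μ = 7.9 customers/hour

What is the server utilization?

Server utilization: ρ = λ/μ
ρ = 5.4/7.9 = 0.6835
The server is busy 68.35% of the time.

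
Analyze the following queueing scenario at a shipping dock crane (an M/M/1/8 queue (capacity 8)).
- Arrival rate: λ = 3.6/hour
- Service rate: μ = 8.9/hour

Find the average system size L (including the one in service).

ρ = λ/μ = 3.6/8.9 = 0.40449
P₀ = (1-ρ)/(1-ρ^(K+1)) = (1-0.40449)/(1-0.40449^9) = 0.5955/0.9997 = 0.5957
P_K = P₀×ρ^K = 0.5957 × 0.40449^8 = 0.5957 × 0.0007166 = 0.0004269
L = ρ[1 - (K+1)ρ^K + Kρ^(K+1)] / [(1-ρ)(1-ρ^(K+1))]
L = 0.40449 × (1 - 9×0.0007166 + 8×0.0002898) / ((1 - 0.40449) × (1 - 0.0002898)) = 0.6766 containers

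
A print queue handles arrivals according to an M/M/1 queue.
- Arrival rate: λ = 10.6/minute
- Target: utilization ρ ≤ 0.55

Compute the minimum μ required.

ρ = λ/μ, so μ = λ/ρ
μ ≥ 10.6/0.55 = 19.2727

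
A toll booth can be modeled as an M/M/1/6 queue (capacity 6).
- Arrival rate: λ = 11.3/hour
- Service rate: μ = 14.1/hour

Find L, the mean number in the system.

ρ = λ/μ = 11.3/14.1 = 0.80142
P₀ = (1-ρ)/(1-ρ^(K+1)) = (1-0.80142)/(1-0.80142^7) = 0.1986/0.7877 = 0.2521
P_K = P₀×ρ^K = 0.25211 × 0.80142^6 = 0.25211 × 0.26495 = 0.06680
L = ρ[1 - (K+1)ρ^K + Kρ^(K+1)] / [(1-ρ)(1-ρ^(K+1))]
L = 0.80142 × (1 - 7×0.264948 + 6×0.212335) / ((1 - 0.80142) × (1 - 0.212335)) = 2.1487 vehicles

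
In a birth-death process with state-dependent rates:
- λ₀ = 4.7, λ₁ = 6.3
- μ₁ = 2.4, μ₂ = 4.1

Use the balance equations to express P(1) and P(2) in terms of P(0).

Balance equations:
State 0: λ₀P₀ = μ₁P₁ → P₁ = (λ₀/μ₁)P₀ = (4.7/2.4)P₀ = 1.9583P₀
State 1: P₂ = (λ₀λ₁)/(μ₁μ₂)P₀ = (4.7×6.3)/(2.4×4.1)P₀ = 3.0091P₀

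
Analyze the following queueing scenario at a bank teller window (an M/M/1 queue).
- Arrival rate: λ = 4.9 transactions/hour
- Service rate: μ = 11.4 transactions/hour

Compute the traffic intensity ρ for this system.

Server utilization: ρ = λ/μ
ρ = 4.9/11.4 = 0.4298
The server is busy 42.98% of the time.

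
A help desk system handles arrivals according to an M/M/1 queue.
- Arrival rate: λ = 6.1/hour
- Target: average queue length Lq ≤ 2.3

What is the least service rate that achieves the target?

For M/M/1: Lq = λ²/(μ(μ-λ))
Need Lq ≤ 2.3, i.e. μ(μ-λ) ≥ λ²/2.3
μ² - 6.1μ - 37.21/2.3 ≥ 0  →  μ² - 6.1μ - 16.17826 ≥ 0
Quadratic formula (positive root): μ = [λ + √(λ² + 4×16.17826)]/2
Discriminant: 37.21 + 4×16.17826 = 101.9230, √101.9230 = 10.09569
μ ≥ (6.1 + 10.09569)/2 = 8.0978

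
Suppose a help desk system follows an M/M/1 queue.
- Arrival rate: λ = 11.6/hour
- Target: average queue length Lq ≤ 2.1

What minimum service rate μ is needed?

For M/M/1: Lq = λ²/(μ(μ-λ))
Need Lq ≤ 2.1, i.e. μ(μ-λ) ≥ λ²/2.1
μ² - 11.6μ - 134.56/2.1 ≥ 0  →  μ² - 11.6μ - 64.07619048 ≥ 0
Quadratic formula (positive root): μ = [λ + √(λ² + 4×64.07619048)]/2
Discriminant: 134.56 + 4×64.07619048 = 390.8647619, √390.8647619 = 19.770299995
μ ≥ (11.6 + 19.770299995)/2 = 15.6851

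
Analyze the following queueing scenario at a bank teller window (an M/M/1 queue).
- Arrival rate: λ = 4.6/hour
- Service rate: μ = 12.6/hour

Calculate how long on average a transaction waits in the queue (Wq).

First, compute utilization: ρ = λ/μ = 4.6/12.6 = 0.3651
For M/M/1: Wq = λ/(μ(μ-λ))
Wq = 4.6/(12.6 × (12.6-4.6))
Wq = 4.6/(12.6 × 8.00)
Wq = 0.04563 hours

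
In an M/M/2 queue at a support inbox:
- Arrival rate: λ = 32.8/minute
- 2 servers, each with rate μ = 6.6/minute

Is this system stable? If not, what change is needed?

Stability requires ρ = λ/(cμ) < 1
ρ = 32.8/(2 × 6.6) = 32.8/13.20 = 2.4848
Since 2.4848 ≥ 1, the system is UNSTABLE.
Need c > λ/μ = 32.8/6.6 = 4.97.
Minimum servers needed: c = 5.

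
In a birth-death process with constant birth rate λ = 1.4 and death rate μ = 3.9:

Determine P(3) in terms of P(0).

For constant rates: P(n)/P(0) = (λ/μ)^n
P(3)/P(0) = (1.4/3.9)^3 = 0.35897^3 = 0.04626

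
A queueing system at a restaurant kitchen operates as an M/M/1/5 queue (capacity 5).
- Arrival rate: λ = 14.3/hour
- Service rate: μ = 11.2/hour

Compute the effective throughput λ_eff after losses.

ρ = λ/μ = 14.3/11.2 = 1.2768
P₀ = (1-ρ)/(1-ρ^(K+1)) = (1-1.2768)/(1-1.2768^6) = -0.2768/-3.3325 = 0.08306
P_K = P₀×ρ^K = 0.08306 × 1.2768^5 = 0.08306 × 3.3932 = 0.2818
λ_eff = λ(1-P_K) = 14.3 × (1 - 0.28184) = 14.3 × 0.71816 = 10.2697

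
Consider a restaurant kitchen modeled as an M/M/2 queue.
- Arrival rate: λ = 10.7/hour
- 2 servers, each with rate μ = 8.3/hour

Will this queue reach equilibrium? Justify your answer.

Stability requires ρ = λ/(cμ) < 1
ρ = 10.7/(2 × 8.3) = 10.7/16.60 = 0.6446
Since 0.6446 < 1, the system is STABLE.
The servers are busy 64.46% of the time.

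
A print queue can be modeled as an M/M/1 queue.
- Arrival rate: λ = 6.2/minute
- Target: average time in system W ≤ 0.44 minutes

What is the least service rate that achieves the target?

For M/M/1: W = 1/(μ-λ)
Need W ≤ 0.44, so 1/(μ-λ) ≤ 0.44
μ - λ ≥ 1/0.44 = 2.2727
μ ≥ 6.2 + 2.2727 = 8.4727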